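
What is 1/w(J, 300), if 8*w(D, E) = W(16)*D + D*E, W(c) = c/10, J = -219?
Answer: -10/82563 ≈ -0.00012112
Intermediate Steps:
W(c) = c/10 (W(c) = c*(1/10) = c/10)
w(D, E) = D/5 + D*E/8 (w(D, E) = (((1/10)*16)*D + D*E)/8 = (8*D/5 + D*E)/8 = D/5 + D*E/8)
1/w(J, 300) = 1/((1/40)*(-219)*(8 + 5*300)) = 1/((1/40)*(-219)*(8 + 1500)) = 1/((1/40)*(-219)*1508) = 1/(-82563/10) = -10/82563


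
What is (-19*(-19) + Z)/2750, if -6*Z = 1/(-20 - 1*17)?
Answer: 80143/610500 ≈ 0.13127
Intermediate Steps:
Z = 1/222 (Z = -1/(6*(-20 - 1*17)) = -1/(6*(-20 - 17)) = -⅙/(-37) = -⅙*(-1/37) = 1/222 ≈ 0.0045045)
(-19*(-19) + Z)/2750 = (-19*(-19) + 1/222)/2750 = (361 + 1/222)*(1/2750) = (80143/222)*(1/2750) = 80143/610500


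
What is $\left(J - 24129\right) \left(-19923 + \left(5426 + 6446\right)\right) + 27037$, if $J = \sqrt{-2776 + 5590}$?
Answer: $194289616 - 8051 \sqrt{2814} \approx 1.9386 \cdot 10^{8}$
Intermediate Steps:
$J = \sqrt{2814} \approx 53.047$
$\left(J - 24129\right) \left(-19923 + \left(5426 + 6446\right)\right) + 27037 = \left(\sqrt{2814} - 24129\right) \left(-19923 + \left(5426 + 6446\right)\right) + 27037 = \left(-24129 + \sqrt{2814}\right) \left(-19923 + 11872\right) + 27037 = \left(-24129 + \sqrt{2814}\right) \left(-8051\right) + 27037 = \left(194262579 - 8051 \sqrt{2814}\right) + 27037 = 194289616 - 8051 \sqrt{2814}$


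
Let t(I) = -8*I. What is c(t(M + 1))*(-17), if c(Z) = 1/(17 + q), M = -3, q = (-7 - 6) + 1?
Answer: -17/5 ≈ -3.4000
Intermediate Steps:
q = -12 (q = -13 + 1 = -12)
c(Z) = ⅕ (c(Z) = 1/(17 - 12) = 1/5 = ⅕)
c(t(M + 1))*(-17) = (⅕)*(-17) = -17/5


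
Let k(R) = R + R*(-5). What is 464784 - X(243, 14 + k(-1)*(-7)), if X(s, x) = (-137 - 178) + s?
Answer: 464856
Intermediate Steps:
k(R) = -4*R (k(R) = R - 5*R = -4*R)
X(s, x) = -315 + s
464784 - X(243, 14 + k(-1)*(-7)) = 464784 - (-315 + 243) = 464784 - 1*(-72) = 464784 + 72 = 464856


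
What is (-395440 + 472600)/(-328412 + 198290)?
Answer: -12860/21687 ≈ -0.59298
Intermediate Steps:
(-395440 + 472600)/(-328412 + 198290) = 77160/(-130122) = 77160*(-1/130122) = -12860/21687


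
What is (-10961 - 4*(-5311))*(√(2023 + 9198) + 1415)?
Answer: 14550445 + 71981*√229 ≈ 1.5640e+7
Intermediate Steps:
(-10961 - 4*(-5311))*(√(2023 + 9198) + 1415) = (-10961 + 21244)*(√11221 + 1415) = 10283*(7*√229 + 1415) = 10283*(1415 + 7*√229) = 14550445 + 71981*√229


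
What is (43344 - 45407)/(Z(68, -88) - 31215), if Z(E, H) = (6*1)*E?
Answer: 2063/30807 ≈ 0.066965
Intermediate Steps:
Z(E, H) = 6*E
(43344 - 45407)/(Z(68, -88) - 31215) = (43344 - 45407)/(6*68 - 31215) = -2063/(408 - 31215) = -2063/(-30807) = -2063*(-1/30807) = 2063/30807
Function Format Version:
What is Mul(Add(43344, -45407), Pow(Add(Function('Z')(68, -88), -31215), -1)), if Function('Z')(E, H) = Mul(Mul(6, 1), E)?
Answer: Rational(2063, 30807) ≈ 0.066965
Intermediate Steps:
Function('Z')(E, H) = Mul(6, E)
Mul(Add(43344, -45407), Pow(Add(Function('Z')(68, -88), -31215), -1)) = Mul(Add(43344, -45407), Pow(Add(Mul(6, 68), -31215), -1)) = Mul(-2063, Pow(Add(408, -31215), -1)) = Mul(-2063, Pow(-30807, -1)) = Mul(-2063, Rational(-1, 30807)) = Rational(2063, 30807)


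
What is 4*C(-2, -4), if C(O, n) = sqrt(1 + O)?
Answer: 4*I ≈ 4.0*I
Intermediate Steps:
4*C(-2, -4) = 4*sqrt(1 - 2) = 4*sqrt(-1) = 4*I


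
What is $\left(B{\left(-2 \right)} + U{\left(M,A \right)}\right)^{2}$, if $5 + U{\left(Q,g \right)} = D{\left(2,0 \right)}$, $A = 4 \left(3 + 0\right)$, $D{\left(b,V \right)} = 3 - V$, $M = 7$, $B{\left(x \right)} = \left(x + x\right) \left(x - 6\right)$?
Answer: $900$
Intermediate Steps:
$B{\left(x \right)} = 2 x \left(-6 + x\right)$
$A = 12$ ($A = 4 \cdot 3 = 12$)
$U{\left(Q,g \right)} = -2$ ($U{\left(Q,g \right)} = -5 + \left(3 - 0\right) = -5 + \left(3 + 0\right) = -5 + 3 = -2$)
$\left(B{\left(-2 \right)} + U{\left(M,A \right)}\right)^{2} = \left(2 \left(-2\right) \left(-6 - 2\right) - 2\right)^{2} = \left(2 \left(-2\right) \left(-8\right) - 2\right)^{2} = \left(32 - 2\right)^{2} = 30^{2} = 900$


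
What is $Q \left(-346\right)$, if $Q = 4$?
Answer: $-1384$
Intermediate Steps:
$Q \left(-346\right) = 4 \left(-346\right) = -1384$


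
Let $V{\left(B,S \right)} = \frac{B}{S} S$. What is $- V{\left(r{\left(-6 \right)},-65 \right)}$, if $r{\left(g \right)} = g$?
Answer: $6$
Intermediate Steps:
$V{\left(B,S \right)} = B$
$- V{\left(r{\left(-6 \right)},-65 \right)} = \left(-1\right) \left(-6\right) = 6$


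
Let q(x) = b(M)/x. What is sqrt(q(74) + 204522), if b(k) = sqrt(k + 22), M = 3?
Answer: sqrt(1119962842)/74 ≈ 452.24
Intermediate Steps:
b(k) = sqrt(22 + k)
q(x) = 5/x (q(x) = sqrt(22 + 3)/x = sqrt(25)/x = 5/x)
sqrt(q(74) + 204522) = sqrt(5/74 + 204522) = sqrt(15134633/74) = sqrt(1119962842)/74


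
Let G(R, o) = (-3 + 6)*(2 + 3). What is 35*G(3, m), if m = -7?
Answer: 525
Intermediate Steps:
G(R, o) = 15 (G(R, o) = 3*5 = 15)
35*G(3, m) = 35*15 = 525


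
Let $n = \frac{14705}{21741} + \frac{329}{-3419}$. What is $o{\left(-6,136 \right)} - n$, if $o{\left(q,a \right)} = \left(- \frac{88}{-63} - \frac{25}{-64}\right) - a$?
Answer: $- \frac{13466174575949}{99902851776} \approx -134.79$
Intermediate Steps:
$o{\left(q,a \right)} = \frac{7207}{4032} - a$ ($o{\left(q,a \right)} = \left(\left(-88\right) \left(- \frac{1}{63}\right) - - \frac{25}{64}\right) - a = \left(\frac{88}{63} + \frac{25}{64}\right) - a = \frac{7207}{4032} - a$)
$n = \frac{43123606}{74332479}$ ($n = 14705 \cdot \frac{1}{21741} + 329 \left(- \frac{1}{3419}\right) = \frac{14705}{21741} - \frac{329}{3419} = \frac{43123606}{74332479} \approx 0.58014$)
$o{\left(-6,136 \right)} - n = \left(\frac{7207}{4032} - 136\right) - \frac{43123606}{74332479} = - \frac{541145}{4032} - \frac{43123606}{74332479} = - \frac{13466174575949}{99902851776}$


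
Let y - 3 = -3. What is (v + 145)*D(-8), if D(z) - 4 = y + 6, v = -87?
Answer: 580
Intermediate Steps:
y = 0 (y = 3 - 3 = 0)
D(z) = 10 (D(z) = 4 + (0 + 6) = 4 + 6 = 10)
(v + 145)*D(-8) = (-87 + 145)*10 = 58*10 = 580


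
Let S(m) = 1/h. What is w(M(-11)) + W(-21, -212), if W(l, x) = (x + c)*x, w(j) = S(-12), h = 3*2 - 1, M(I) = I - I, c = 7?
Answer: 217301/5 ≈ 43460.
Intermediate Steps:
M(I) = 0
h = 5 (h = 6 - 1 = 5)
S(m) = ⅕ (S(m) = 1/5 = ⅕)
w(j) = ⅕
W(l, x) = x*(7 + x) (W(l, x) = (x + 7)*x = (7 + x)*x = x*(7 + x))
w(M(-11)) + W(-21, -212) = ⅕ - 212*(7 - 212) = ⅕ - 212*(-205) = ⅕ + 43460 = 217301/5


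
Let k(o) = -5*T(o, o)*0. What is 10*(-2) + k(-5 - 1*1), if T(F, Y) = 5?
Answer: -20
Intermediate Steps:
k(o) = 0 (k(o) = -5*5*0 = -25*0 = 0)
10*(-2) + k(-5 - 1*1) = 10*(-2) + 0 = -20 + 0 = -20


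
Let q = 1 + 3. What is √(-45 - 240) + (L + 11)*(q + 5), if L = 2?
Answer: 117 + I*√285 ≈ 117.0 + 16.882*I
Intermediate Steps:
q = 4
√(-45 - 240) + (L + 11)*(q + 5) = √(-45 - 240) + (2 + 11)*(4 + 5) = √(-285) + 13*9 = I*√285 + 117 = 117 + I*√285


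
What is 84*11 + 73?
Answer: 997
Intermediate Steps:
84*11 + 73 = 924 + 73 = 997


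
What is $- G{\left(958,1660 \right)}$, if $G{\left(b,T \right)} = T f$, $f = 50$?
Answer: $-83000$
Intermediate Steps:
$G{\left(b,T \right)} = 50 T$ ($G{\left(b,T \right)} = T 50 = 50 T$)
$- G{\left(958,1660 \right)} = - 50 \cdot 1660 = \left(-1\right) 83000 = -83000$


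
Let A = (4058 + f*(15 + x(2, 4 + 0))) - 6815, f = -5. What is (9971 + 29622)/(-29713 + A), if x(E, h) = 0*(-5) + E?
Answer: -2329/1915 ≈ -1.2162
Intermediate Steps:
x(E, h) = E (x(E, h) = 0 + E = E)
A = -2842 (A = (4058 - 5*(15 + 2)) - 6815 = (4058 - 5*17) - 6815 = (4058 - 85) - 6815 = 3973 - 6815 = -2842)
(9971 + 29622)/(-29713 + A) = (9971 + 29622)/(-29713 - 2842) = 39593/(-32555) = 39593*(-1/32555) = -2329/1915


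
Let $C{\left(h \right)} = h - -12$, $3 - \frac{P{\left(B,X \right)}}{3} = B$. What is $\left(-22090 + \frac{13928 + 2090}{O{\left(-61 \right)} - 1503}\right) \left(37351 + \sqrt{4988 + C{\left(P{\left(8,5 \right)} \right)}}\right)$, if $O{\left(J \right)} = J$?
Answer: $- \frac{645514511539}{782} - \frac{17282389 \sqrt{4985}}{782} \approx -8.2703 \cdot 10^{8}$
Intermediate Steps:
$P{\left(B,X \right)} = 9 - 3 B$
$C{\left(h \right)} = 12 + h$ ($C{\left(h \right)} = h + 12 = 12 + h$)
$\left(-22090 + \frac{13928 + 2090}{O{\left(-61 \right)} - 1503}\right) \left(37351 + \sqrt{4988 + C{\left(P{\left(8,5 \right)} \right)}}\right) = \left(-22090 + \frac{13928 + 2090}{-61 - 1503}\right) \left(37351 + \sqrt{4988 + \left(12 + \left(9 - 24\right)\right)}\right) = \left(-22090 + \frac{16018}{-61 - 1503}\right) \left(37351 + \sqrt{4988 + \left(12 + \left(9 - 24\right)\right)}\right) = \left(-22090 + \frac{16018}{-1564}\right) \left(37351 + \sqrt{4988 + \left(12 - 15\right)}\right) = \left(-22090 + 16018 \left(- \frac{1}{1564}\right)\right) \left(37351 + \sqrt{4988 - 3}\right) = \left(-22090 - \frac{8009}{782}\right) \left(37351 + \sqrt{4985}\right) = - \frac{17282389 \left(37351 + \sqrt{4985}\right)}{782} = - \frac{645514511539}{782} - \frac{17282389 \sqrt{4985}}{782}$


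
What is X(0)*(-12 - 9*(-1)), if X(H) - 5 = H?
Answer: -15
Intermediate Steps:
X(H) = 5 + H
X(0)*(-12 - 9*(-1)) = (5 + 0)*(-12 - 9*(-1)) = 5*(-12 + 9) = 5*(-3) = -15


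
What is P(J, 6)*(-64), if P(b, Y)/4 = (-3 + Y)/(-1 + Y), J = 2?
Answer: -768/5 ≈ -153.60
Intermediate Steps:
P(b, Y) = 4*(-3 + Y)/(-1 + Y) (P(b, Y) = 4*((-3 + Y)/(-1 + Y)) = 4*(-3 + Y)/(-1 + Y))
P(J, 6)*(-64) = (4*(-3 + 6)/(-1 + 6))*(-64) = (4*3/5)*(-64) = (4*(1/5)*3)*(-64) = (12/5)*(-64) = -768/5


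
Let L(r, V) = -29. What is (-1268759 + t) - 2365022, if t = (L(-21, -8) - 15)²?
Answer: -3631845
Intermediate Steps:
t = 1936 (t = (-29 - 15)² = (-44)² = 1936)
(-1268759 + t) - 2365022 = (-1268759 + 1936) - 2365022 = -1266823 - 2365022 = -3631845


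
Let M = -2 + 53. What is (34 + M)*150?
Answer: 12750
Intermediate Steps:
M = 51
(34 + M)*150 = (34 + 51)*150 = 85*150 = 12750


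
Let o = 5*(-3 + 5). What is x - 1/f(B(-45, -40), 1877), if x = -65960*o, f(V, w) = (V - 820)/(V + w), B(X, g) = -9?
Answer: -546806532/829 ≈ -6.5960e+5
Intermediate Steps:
o = 10 (o = 5*2 = 10)
f(V, w) = (-820 + V)/(V + w)
x = -659600 (x = -65960*10 = -659600)
x - 1/f(B(-45, -40), 1877) = -659600 - 1/((-820 - 9)/(-9 + 1877)) = -659600 - 1/(-829/1868) = -659600 - 1*(-1868/829) = -659600 + 1868/829 = -546806532/829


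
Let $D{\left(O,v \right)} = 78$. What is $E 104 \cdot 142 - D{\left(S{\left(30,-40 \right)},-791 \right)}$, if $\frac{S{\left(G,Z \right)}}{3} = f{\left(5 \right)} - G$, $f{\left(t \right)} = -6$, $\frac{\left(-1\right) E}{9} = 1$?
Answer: $-132990$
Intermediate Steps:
$E = -9$ ($E = \left(-9\right) 1 = -9$)
$S{\left(G,Z \right)} = -18 - 3 G$ ($S{\left(G,Z \right)} = 3 \left(-6 - G\right) = -18 - 3 G$)
$E 104 \cdot 142 - D{\left(S{\left(30,-40 \right)},-791 \right)} = \left(-9\right) 104 \cdot 142 - 78 = \left(-936\right) 142 - 78 = -132912 - 78 = -132990$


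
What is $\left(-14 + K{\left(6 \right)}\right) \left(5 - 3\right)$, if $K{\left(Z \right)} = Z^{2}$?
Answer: $44$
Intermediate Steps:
$\left(-14 + K{\left(6 \right)}\right) \left(5 - 3\right) = \left(-14 + 6^{2}\right) \left(5 - 3\right) = \left(-14 + 36\right) 2 = 22 \cdot 2 = 44$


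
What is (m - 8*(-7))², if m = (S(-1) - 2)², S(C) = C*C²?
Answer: 4225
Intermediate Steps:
S(C) = C³
m = 9 (m = ((-1)³ - 2)² = (-1 - 2)² = (-3)² = 9)
(m - 8*(-7))² = (9 - 8*(-7))² = (9 + 56)² = 65² = 4225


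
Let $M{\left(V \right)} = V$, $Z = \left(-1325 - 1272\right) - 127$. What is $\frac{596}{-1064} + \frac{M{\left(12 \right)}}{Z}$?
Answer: $- \frac{34089}{60382} \approx -0.56456$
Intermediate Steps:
$Z = -2724$ ($Z = -2597 - 127 = -2724$)
$\frac{596}{-1064} + \frac{M{\left(12 \right)}}{Z} = \frac{596}{-1064} + \frac{12}{-2724} = 596 \left(- \frac{1}{1064}\right) + 12 \left(- \frac{1}{2724}\right) = - \frac{149}{266} - \frac{1}{227} = - \frac{34089}{60382}$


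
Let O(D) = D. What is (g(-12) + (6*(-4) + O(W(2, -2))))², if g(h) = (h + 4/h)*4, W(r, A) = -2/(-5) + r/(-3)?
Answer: 135424/25 ≈ 5417.0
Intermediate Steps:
W(r, A) = ⅖ - r/3 (W(r, A) = -2*(-⅕) + r*(-⅓) = ⅖ - r/3)
g(h) = 4*h + 16/h
(g(-12) + (6*(-4) + O(W(2, -2))))² = ((4*(-12) + 16/(-12)) + (6*(-4) + (⅖ - ⅓*2)))² = ((-48 + 16*(-1/12)) + (-24 + (⅖ - ⅔)))² = ((-48 - 4/3) + (-24 - 4/15))² = (-148/3 - 364/15)² = (-368/5)² = 135424/25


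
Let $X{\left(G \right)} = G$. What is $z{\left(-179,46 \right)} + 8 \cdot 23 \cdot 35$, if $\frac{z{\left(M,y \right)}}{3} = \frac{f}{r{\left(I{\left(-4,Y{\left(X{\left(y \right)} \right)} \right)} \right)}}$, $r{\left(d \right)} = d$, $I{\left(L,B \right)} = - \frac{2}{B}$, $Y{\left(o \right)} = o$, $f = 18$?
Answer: $5198$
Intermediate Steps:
$z{\left(M,y \right)} = - 27 y$ ($z{\left(M,y \right)} = 3 \frac{18}{\left(-2\right) \frac{1}{y}} = 3 \cdot 18 \left(- \frac{y}{2}\right) = 3 \left(- 9 y\right) = - 27 y$)
$z{\left(-179,46 \right)} + 8 \cdot 23 \cdot 35 = \left(-27\right) 46 + 8 \cdot 23 \cdot 35 = -1242 + 184 \cdot 35 = -1242 + 6440 = 5198$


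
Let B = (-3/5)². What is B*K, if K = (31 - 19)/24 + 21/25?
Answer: 603/1250 ≈ 0.48240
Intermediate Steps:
B = 9/25 (B = (-3*⅕)² = (-⅗)² = 9/25 ≈ 0.36000)
K = 67/50 (K = 12*(1/24) + 21*(1/25) = ½ + 21/25 = 67/50 ≈ 1.3400)
B*K = (9/25)*(67/50) = 603/1250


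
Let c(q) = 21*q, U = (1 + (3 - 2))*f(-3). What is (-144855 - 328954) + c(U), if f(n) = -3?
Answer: -473935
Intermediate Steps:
U = -6 (U = (1 + (3 - 2))*(-3) = (1 + 1)*(-3) = 2*(-3) = -6)
(-144855 - 328954) + c(U) = (-144855 - 328954) + 21*(-6) = -473809 - 126 = -473935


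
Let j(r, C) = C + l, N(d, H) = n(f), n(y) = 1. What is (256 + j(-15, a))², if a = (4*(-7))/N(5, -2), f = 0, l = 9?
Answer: 56169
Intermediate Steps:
N(d, H) = 1
a = -28 (a = (4*(-7))/1 = -28*1 = -28)
j(r, C) = 9 + C (j(r, C) = C + 9 = 9 + C)
(256 + j(-15, a))² = (256 + (9 - 28))² = (256 - 19)² = 237² = 56169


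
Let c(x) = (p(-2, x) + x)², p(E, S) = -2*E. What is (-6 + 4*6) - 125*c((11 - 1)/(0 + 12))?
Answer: -104477/36 ≈ -2902.1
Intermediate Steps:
c(x) = (4 + x)² (c(x) = (-2*(-2) + x)² = (4 + x)²)
(-6 + 4*6) - 125*c((11 - 1)/(0 + 12)) = (-6 + 4*6) - 125*(4 + (11 - 1)/(0 + 12))² = (-6 + 24) - 125*(4 + 10/12)² = 18 - 125*(4 + 10*(1/12))² = 18 - 125*(4 + ⅚)² = 18 - 125*(29/6)² = 18 - 125*841/36 = 18 - 105125/36 = -104477/36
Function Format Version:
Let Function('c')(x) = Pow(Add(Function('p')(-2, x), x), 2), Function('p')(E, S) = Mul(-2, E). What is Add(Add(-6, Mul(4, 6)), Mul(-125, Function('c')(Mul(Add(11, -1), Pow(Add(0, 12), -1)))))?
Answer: Rational(-104477, 36) ≈ -2902.1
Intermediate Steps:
Function('c')(x) = Pow(Add(4, x), 2) (Function('c')(x) = Pow(Add(Mul(-2, -2), x), 2) = Pow(Add(4, x), 2))
Add(Add(-6, Mul(4, 6)), Mul(-125, Function('c')(Mul(Add(11, -1), Pow(Add(0, 12), -1))))) = Add(Add(-6, Mul(4, 6)), Mul(-125, Pow(Add(4, Mul(Add(11, -1), Pow(Add(0, 12), -1))), 2))) = Add(Add(-6, 24), Mul(-125, Pow(Add(4, Mul(10, Pow(12, -1))), 2))) = Add(18, Mul(-125, Pow(Add(4, Mul(10, Rational(1, 12))), 2))) = Add(18, Mul(-125, Pow(Add(4, Rational(5, 6)), 2))) = Add(18, Mul(-125, Pow(Rational(29, 6), 2))) = Add(18, Mul(-125, Rational(841, 36))) = Add(18, Rational(-105125, 36)) = Rational(-104477, 36)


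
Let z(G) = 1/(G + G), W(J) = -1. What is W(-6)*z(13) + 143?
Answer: 3717/26 ≈ 142.96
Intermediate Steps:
z(G) = 1/(2*G)
W(-6)*z(13) + 143 = -1/(2*13) + 143 = -1*1/26 + 143 = -1/26 + 143 = 3717/26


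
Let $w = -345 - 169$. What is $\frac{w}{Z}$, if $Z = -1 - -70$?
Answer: $- \frac{514}{69} \approx -7.4493$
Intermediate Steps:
$Z = 69$ ($Z = -1 + 70 = 69$)
$w = -514$
$\frac{w}{Z} = - \frac{514}{69}$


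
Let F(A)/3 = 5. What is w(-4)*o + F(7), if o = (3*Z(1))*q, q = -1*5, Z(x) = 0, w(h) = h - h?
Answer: 15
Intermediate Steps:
w(h) = 0
q = -5
F(A) = 15 (F(A) = 3*5 = 15)
o = 0 (o = (3*0)*(-5) = 0*(-5) = 0)
w(-4)*o + F(7) = 0*0 + 15 = 0 + 15 = 15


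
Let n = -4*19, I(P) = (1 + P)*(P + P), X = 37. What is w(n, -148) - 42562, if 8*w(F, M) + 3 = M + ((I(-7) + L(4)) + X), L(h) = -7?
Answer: -340533/8 ≈ -42567.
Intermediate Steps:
I(P) = 2*P*(1 + P) (I(P) = (1 + P)*(2*P) = 2*P*(1 + P))
n = -76
w(F, M) = 111/8 + M/8 (w(F, M) = -3/8 + (M + ((2*(-7)*(1 - 7) - 7) + 37))/8 = -3/8 + (M + ((2*(-7)*(-6) - 7) + 37))/8 = -3/8 + (M + ((84 - 7) + 37))/8 = -3/8 + (M + (77 + 37))/8 = -3/8 + (M + 114)/8 = -3/8 + (114 + M)/8 = -3/8 + (57/4 + M/8) = 111/8 + M/8)
w(n, -148) - 42562 = (111/8 + (1/8)*(-148)) - 42562 = (111/8 - 37/2) - 42562 = -37/8 - 42562 = -340533/8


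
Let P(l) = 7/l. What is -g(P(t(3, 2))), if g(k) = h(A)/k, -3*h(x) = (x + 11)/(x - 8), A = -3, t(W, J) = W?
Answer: -8/77 ≈ -0.10390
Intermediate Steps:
h(x) = -(11 + x)/(3*(-8 + x)) (h(x) = -(x + 11)/(3*(x - 8)) = -(11 + x)/(3*(-8 + x)))
g(k) = 8/(33*k) (g(k) = ((-11 - 1*(-3))/(3*(-8 - 3)))/k = ((⅓)*(-11 + 3)/(-11))/k = ((⅓)*(-1/11)*(-8))/k = 8/(33*k))
-g(P(t(3, 2))) = -8/(33*(7/3)) = -8/(33*(7*(⅓))) = -8/(33*7/3) = -8*3/(33*7) = -1*8/77 = -8/77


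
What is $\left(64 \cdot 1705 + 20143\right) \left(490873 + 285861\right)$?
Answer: $100402967042$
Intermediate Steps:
$\left(64 \cdot 1705 + 20143\right) \left(490873 + 285861\right) = \left(109120 + 20143\right) 776734 = 129263 \cdot 776734 = 100402967042$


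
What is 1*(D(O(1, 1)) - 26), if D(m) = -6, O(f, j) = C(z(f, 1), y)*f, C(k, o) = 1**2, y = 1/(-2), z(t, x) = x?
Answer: -32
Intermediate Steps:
y = -1/2 ≈ -0.50000
C(k, o) = 1
O(f, j) = f (O(f, j) = 1*f = f)
1*(D(O(1, 1)) - 26) = 1*(-6 - 26) = 1*(-32) = -32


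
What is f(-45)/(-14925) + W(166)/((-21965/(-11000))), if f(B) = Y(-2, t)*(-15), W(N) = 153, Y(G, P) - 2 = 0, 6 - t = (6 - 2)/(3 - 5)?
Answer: 334925786/4371035 ≈ 76.624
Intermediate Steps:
t = 8 (t = 6 - (6 - 2)/(3 - 5) = 6 - 4/(-2) = 6 - 4*(-1)/2 = 6 - 1*(-2) = 6 + 2 = 8)
Y(G, P) = 2 (Y(G, P) = 2 + 0 = 2)
f(B) = -30 (f(B) = 2*(-15) = -30)
f(-45)/(-14925) + W(166)/((-21965/(-11000))) = -30/(-14925) + 153/((-21965/(-11000))) = -30*(-1/14925) + 153/((-21965*(-1/11000))) = 2/995 + 153/(4393/2200) = 2/995 + 153*(2200/4393) = 2/995 + 336600/4393 = 334925786/4371035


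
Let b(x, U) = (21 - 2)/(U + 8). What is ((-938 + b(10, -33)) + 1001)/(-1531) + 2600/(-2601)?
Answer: -103562156/99553275 ≈ -1.0403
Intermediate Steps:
b(x, U) = 19/(8 + U)
((-938 + b(10, -33)) + 1001)/(-1531) + 2600/(-2601) = ((-938 + 19/(8 - 33)) + 1001)/(-1531) + 2600/(-2601) = ((-938 + 19/(-25)) + 1001)*(-1/1531) + 2600*(-1/2601) = ((-938 + 19*(-1/25)) + 1001)*(-1/1531) - 2600/2601 = ((-938 - 19/25) + 1001)*(-1/1531) - 2600/2601 = (-23469/25 + 1001)*(-1/1531) - 2600/2601 = (1556/25)*(-1/1531) - 2600/2601 = -1556/38275 - 2600/2601 = -103562156/99553275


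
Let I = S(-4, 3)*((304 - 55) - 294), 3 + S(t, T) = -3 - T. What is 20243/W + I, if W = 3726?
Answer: 1529273/3726 ≈ 410.43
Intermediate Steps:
S(t, T) = -6 - T (S(t, T) = -3 + (-3 - T) = -6 - T)
I = 405 (I = (-6 - 1*3)*((304 - 55) - 294) = (-6 - 3)*(249 - 294) = -9*(-45) = 405)
20243/W + I = 20243/3726 + 405 = 1529273/3726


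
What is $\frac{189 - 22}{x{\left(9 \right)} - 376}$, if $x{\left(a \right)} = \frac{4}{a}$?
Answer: $- \frac{1503}{3380} \approx -0.44467$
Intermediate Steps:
$\frac{189 - 22}{x{\left(9 \right)} - 376} = \frac{189 - 22}{\frac{4}{9} - 376} = \frac{167}{4 \cdot \frac{1}{9} - 376} = \frac{167}{\frac{4}{9} - 376} = \frac{167}{- \frac{3380}{9}} = 167 \left(- \frac{9}{3380}\right) = - \frac{1503}{3380}$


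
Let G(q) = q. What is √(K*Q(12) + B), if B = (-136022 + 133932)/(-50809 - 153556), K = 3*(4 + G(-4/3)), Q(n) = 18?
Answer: √240583791490/40873 ≈ 12.000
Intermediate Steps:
K = 8 (K = 3*(4 - 4/3) = 3*(8/3) = 8)
B = 418/40873 (B = -2090/(-204365) = -2090*(-1/204365) = 418/40873 ≈ 0.010227)
√(K*Q(12) + B) = √(8*18 + 418/40873) = √(144 + 418/40873) = √(5886130/40873) = √240583791490/40873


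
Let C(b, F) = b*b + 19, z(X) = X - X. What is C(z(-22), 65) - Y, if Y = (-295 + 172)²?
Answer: -15110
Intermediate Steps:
Y = 15129 (Y = (-123)² = 15129)
z(X) = 0
C(b, F) = 19 + b² (C(b, F) = b² + 19 = 19 + b²)
C(z(-22), 65) - Y = (19 + 0²) - 1*15129 = (19 + 0) - 15129 = 19 - 15129 = -15110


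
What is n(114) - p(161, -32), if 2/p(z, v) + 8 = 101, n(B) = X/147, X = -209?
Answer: -6577/4557 ≈ -1.4433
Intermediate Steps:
n(B) = -209/147
p(z, v) = 2/93 (p(z, v) = 2/(-8 + 101) = 2/93)
n(114) - p(161, -32) = -209/147 - 1*2/93 = -209/147 - 2/93 = -6577/4557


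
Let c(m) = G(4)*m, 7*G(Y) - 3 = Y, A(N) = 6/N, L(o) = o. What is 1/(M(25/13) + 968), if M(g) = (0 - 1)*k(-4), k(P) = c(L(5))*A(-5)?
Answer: 1/974 ≈ 0.0010267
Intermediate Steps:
G(Y) = 3/7 + Y/7
c(m) = m (c(m) = (3/7 + (1/7)*4)*m = (3/7 + 4/7)*m = 1*m = m)
k(P) = -6 (k(P) = 5*(6/(-5)) = 5*(6*(-1/5)) = 5*(-6/5) = -6)
M(g) = 6 (M(g) = (0 - 1)*(-6) = -1*(-6) = 6)
1/(M(25/13) + 968) = 1/(6 + 968) = 1/974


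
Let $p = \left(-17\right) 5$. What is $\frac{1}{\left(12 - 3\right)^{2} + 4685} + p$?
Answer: $- \frac{405109}{4766} \approx -85.0$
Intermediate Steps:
$p = -85$
$\frac{1}{\left(12 - 3\right)^{2} + 4685} + p = \frac{1}{\left(12 - 3\right)^{2} + 4685} - 85 = \frac{1}{9^{2} + 4685} - 85 = \frac{1}{81 + 4685} - 85 = \frac{1}{4766} - 85 = - \frac{405109}{4766}$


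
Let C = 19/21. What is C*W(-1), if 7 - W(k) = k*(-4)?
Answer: 19/7 ≈ 2.7143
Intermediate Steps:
C = 19/21 (C = 19*(1/21) = 19/21 ≈ 0.90476)
W(k) = 7 + 4*k (W(k) = 7 - k*(-4) = 7 - (-4)*k = 7 + 4*k)
C*W(-1) = 19*(7 + 4*(-1))/21 = 19*(7 - 4)/21 = (19/21)*3 = 19/7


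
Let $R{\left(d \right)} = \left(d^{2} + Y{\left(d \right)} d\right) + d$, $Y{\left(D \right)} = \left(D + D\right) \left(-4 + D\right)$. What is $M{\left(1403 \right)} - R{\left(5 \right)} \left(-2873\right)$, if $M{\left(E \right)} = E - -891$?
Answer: $232134$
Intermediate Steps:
$Y{\left(D \right)} = 2 D \left(-4 + D\right)$
$R{\left(d \right)} = d + d^{2} + 2 d^{2} \left(-4 + d\right)$ ($R{\left(d \right)} = \left(d^{2} + 2 d \left(-4 + d\right) d\right) + d = \left(d^{2} + 2 d^{2} \left(-4 + d\right)\right) + d = d + d^{2} + 2 d^{2} \left(-4 + d\right)$)
$M{\left(E \right)} = 891 + E$ ($M{\left(E \right)} = E + 891 = 891 + E$)
$M{\left(1403 \right)} - R{\left(5 \right)} \left(-2873\right) = \left(891 + 1403\right) - 5 \left(1 + 5 + 2 \cdot 5 \left(-4 + 5\right)\right) \left(-2873\right) = 2294 - 5 \left(1 + 5 + 2 \cdot 5 \cdot 1\right) \left(-2873\right) = 2294 - 5 \left(1 + 5 + 10\right) \left(-2873\right) = 2294 - 5 \cdot 16 \left(-2873\right) = 2294 - 80 \left(-2873\right) = 2294 - -229840 = 2294 + 229840 = 232134$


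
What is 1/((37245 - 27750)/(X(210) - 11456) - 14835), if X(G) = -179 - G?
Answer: -2369/35146014 ≈ -6.7404e-5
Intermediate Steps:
1/((37245 - 27750)/(X(210) - 11456) - 14835) = 1/((37245 - 27750)/((-179 - 1*210) - 11456) - 14835) = 1/(9495/((-179 - 210) - 11456) - 14835) = 1/(9495/(-389 - 11456) - 14835) = 1/(9495/(-11845) - 14835) = 1/(9495*(-1/11845) - 14835) = 1/(-1899/2369 - 14835) = 1/(-35146014/2369) = -2369/35146014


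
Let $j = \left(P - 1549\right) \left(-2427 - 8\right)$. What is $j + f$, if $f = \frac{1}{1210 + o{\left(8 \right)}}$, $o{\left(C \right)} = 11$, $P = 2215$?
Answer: $- \frac{1980107909}{1221} \approx -1.6217 \cdot 10^{6}$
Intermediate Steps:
$j = -1621710$ ($j = \left(2215 - 1549\right) \left(-2427 - 8\right) = 666 \left(-2435\right) = -1621710$)
$f = \frac{1}{1221}$ ($f = \frac{1}{1210 + 11} = \frac{1}{1221} \approx 0.000819$)
$j + f = -1621710 + \frac{1}{1221} = - \frac{1980107909}{1221}$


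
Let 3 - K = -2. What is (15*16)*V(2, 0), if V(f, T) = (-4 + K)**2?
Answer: 240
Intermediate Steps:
K = 5 (K = 3 - 1*(-2) = 3 + 2 = 5)
V(f, T) = 1 (V(f, T) = (-4 + 5)**2 = 1**2 = 1)
(15*16)*V(2, 0) = (15*16)*1 = 240*1 = 240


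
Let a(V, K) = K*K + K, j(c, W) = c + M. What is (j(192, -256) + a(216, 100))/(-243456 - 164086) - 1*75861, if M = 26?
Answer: -15458276990/203771 ≈ -75861.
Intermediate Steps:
j(c, W) = 26 + c (j(c, W) = c + 26 = 26 + c)
a(V, K) = K + K² (a(V, K) = K² + K = K + K²)
(j(192, -256) + a(216, 100))/(-243456 - 164086) - 1*75861 = ((26 + 192) + 100*(1 + 100))/(-243456 - 164086) - 1*75861 = (218 + 100*101)/(-407542) - 75861 = (218 + 10100)*(-1/407542) - 75861 = 10318*(-1/407542) - 75861 = -5159/203771 - 75861 = -15458276990/203771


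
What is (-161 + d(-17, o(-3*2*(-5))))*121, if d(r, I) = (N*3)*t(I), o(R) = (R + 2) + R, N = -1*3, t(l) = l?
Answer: -86999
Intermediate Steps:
N = -3
o(R) = 2 + 2*R (o(R) = (2 + R) + R = 2 + 2*R)
d(r, I) = -9*I (d(r, I) = (-3*3)*I = -9*I)
(-161 + d(-17, o(-3*2*(-5))))*121 = (-161 - 9*(2 + 2*(-3*2*(-5))))*121 = (-161 - 9*(2 + 2*(-6*(-5))))*121 = (-161 - 9*(2 + 2*30))*121 = (-161 - 9*(2 + 60))*121 = (-161 - 9*62)*121 = (-161 - 558)*121 = -719*121 = -86999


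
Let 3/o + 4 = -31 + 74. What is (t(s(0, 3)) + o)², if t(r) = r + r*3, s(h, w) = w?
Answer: 24649/169 ≈ 145.85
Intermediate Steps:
o = 1/13 (o = 3/(-4 + (-31 + 74)) = 3/(-4 + 43) = 3/39 = 3*(1/39) = 1/13 ≈ 0.076923)
t(r) = 4*r (t(r) = r + 3*r = 4*r)
(t(s(0, 3)) + o)² = (4*3 + 1/13)² = (12 + 1/13)² = (157/13)² = 24649/169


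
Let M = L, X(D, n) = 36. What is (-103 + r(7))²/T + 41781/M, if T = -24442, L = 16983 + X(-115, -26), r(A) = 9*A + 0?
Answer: 165663467/69329733 ≈ 2.3895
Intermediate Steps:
r(A) = 9*A
L = 17019 (L = 16983 + 36 = 17019)
M = 17019
(-103 + r(7))²/T + 41781/M = (-103 + 9*7)²/(-24442) + 41781/17019 = (-103 + 63)²*(-1/24442) + 41781*(1/17019) = (-40)²*(-1/24442) + 13927/5673 = 1600*(-1/24442) + 13927/5673 = -800/12221 + 13927/5673 = 165663467/69329733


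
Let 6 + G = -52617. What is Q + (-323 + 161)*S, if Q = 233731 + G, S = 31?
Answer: 176086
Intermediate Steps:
G = -52623 (G = -6 - 52617 = -52623)
Q = 181108 (Q = 233731 - 52623 = 181108)
Q + (-323 + 161)*S = 181108 + (-323 + 161)*31 = 181108 - 162*31 = 181108 - 5022 = 176086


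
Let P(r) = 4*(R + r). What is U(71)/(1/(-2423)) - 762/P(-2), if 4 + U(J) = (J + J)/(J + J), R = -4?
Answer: 29203/4 ≈ 7300.8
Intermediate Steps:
U(J) = -3 (U(J) = -4 + (J + J)/(J + J) = -4 + (2*J)/((2*J)) = -4 + (2*J)*(1/(2*J)) = -4 + 1 = -3)
P(r) = -16 + 4*r (P(r) = 4*(-4 + r) = -16 + 4*r)
U(71)/(1/(-2423)) - 762/P(-2) = -3/(1/(-2423)) - 762/(-16 + 4*(-2)) = -3/(-1/2423) - 762/(-16 - 8) = -3*(-2423) - 762/(-24) = 7269 - 762*(-1/24) = 7269 + 127/4 = 29203/4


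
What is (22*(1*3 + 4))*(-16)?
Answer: -2464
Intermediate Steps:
(22*(1*3 + 4))*(-16) = (22*(3 + 4))*(-16) = (22*7)*(-16) = 154*(-16) = -2464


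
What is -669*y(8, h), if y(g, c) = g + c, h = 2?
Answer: -6690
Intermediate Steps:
y(g, c) = c + g
-669*y(8, h) = -669*(2 + 8) = -669*10 = -6690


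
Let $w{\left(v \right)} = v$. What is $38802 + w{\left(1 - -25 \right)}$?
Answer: $38828$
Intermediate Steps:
$38802 + w{\left(1 - -25 \right)} = 38802 + \left(1 - -25\right) = 38802 + \left(1 + 25\right) = 38802 + 26 = 38828$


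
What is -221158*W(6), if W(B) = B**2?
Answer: -7961688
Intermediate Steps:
-221158*W(6) = -221158*6**2 = -221158*36 = -7961688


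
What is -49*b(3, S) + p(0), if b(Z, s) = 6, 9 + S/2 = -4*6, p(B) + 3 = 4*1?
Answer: -293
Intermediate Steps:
p(B) = 1 (p(B) = -3 + 4*1 = -3 + 4 = 1)
S = -66 (S = -18 + 2*(-4*6) = -18 + 2*(-24) = -18 - 48 = -66)
-49*b(3, S) + p(0) = -49*6 + 1 = -294 + 1 = -293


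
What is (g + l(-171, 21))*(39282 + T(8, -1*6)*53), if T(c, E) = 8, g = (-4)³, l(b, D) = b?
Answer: -9330910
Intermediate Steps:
g = -64
(g + l(-171, 21))*(39282 + T(8, -1*6)*53) = (-64 - 171)*(39282 + 8*53) = -235*(39282 + 424) = -235*39706 = -9330910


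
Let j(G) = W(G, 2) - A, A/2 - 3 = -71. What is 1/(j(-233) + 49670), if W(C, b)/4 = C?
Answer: 1/48874 ≈ 2.0461e-5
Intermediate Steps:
A = -136 (A = 6 + 2*(-71) = 6 - 142 = -136)
W(C, b) = 4*C
j(G) = 136 + 4*G (j(G) = 4*G - 1*(-136) = 4*G + 136 = 136 + 4*G)
1/(j(-233) + 49670) = 1/((136 + 4*(-233)) + 49670) = 1/((136 - 932) + 49670) = 1/(-796 + 49670) = 1/48874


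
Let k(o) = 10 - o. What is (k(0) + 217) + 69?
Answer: 296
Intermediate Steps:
(k(0) + 217) + 69 = ((10 - 1*0) + 217) + 69 = ((10 + 0) + 217) + 69 = (10 + 217) + 69 = 227 + 69 = 296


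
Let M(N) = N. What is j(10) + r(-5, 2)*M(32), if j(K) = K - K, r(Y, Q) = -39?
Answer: -1248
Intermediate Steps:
j(K) = 0
j(10) + r(-5, 2)*M(32) = 0 - 39*32 = 0 - 1248 = -1248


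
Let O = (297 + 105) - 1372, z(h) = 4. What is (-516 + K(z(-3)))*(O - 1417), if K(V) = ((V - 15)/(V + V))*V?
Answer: 2489641/2 ≈ 1.2448e+6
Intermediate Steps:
O = -970 (O = 402 - 1372 = -970)
K(V) = -15/2 + V/2 (K(V) = ((-15 + V)/((2*V)))*V = ((-15 + V)*(1/(2*V)))*V = ((-15 + V)/(2*V))*V = -15/2 + V/2)
(-516 + K(z(-3)))*(O - 1417) = (-516 + (-15/2 + (1/2)*4))*(-970 - 1417) = (-516 + (-15/2 + 2))*(-2387) = (-516 - 11/2)*(-2387) = -1043/2*(-2387) = 2489641/2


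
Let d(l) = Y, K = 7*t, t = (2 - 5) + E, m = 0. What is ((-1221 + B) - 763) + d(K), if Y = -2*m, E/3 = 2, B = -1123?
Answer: -3107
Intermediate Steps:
E = 6 (E = 3*2 = 6)
t = 3 (t = (2 - 5) + 6 = -3 + 6 = 3)
K = 21 (K = 7*3 = 21)
Y = 0 (Y = -2*0 = 0)
d(l) = 0
((-1221 + B) - 763) + d(K) = ((-1221 - 1123) - 763) + 0 = (-2344 - 763) + 0 = -3107 + 0 = -3107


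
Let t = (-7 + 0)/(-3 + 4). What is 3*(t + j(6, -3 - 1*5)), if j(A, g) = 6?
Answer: -3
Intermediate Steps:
t = -7 (t = -7/1 = -7*1 = -7)
3*(t + j(6, -3 - 1*5)) = 3*(-7 + 6) = 3*(-1) = -3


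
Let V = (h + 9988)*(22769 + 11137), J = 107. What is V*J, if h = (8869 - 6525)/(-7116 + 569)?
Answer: 237227833208664/6547 ≈ 3.6235e+10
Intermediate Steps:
h = -2344/6547 (h = 2344/(-6547) = 2344*(-1/6547) = -2344/6547 ≈ -0.35803)
V = 2217082553352/6547 (V = (-2344/6547 + 9988)*(22769 + 11137) = (65389092/6547)*33906 = 2217082553352/6547 ≈ 3.3864e+8)
V*J = (2217082553352/6547)*107 = 237227833208664/6547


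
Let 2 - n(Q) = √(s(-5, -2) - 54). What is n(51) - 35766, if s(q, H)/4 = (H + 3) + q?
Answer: -35764 - I*√70 ≈ -35764.0 - 8.3666*I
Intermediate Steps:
s(q, H) = 12 + 4*H + 4*q (s(q, H) = 4*((H + 3) + q) = 4*((3 + H) + q) = 4*(3 + H + q) = 12 + 4*H + 4*q)
n(Q) = 2 - I*√70 (n(Q) = 2 - √((12 + 4*(-2) + 4*(-5)) - 54) = 2 - √((12 - 8 - 20) - 54) = 2 - √(-16 - 54) = 2 - √(-70) = 2 - I*√70)
n(51) - 35766 = (2 - I*√70) - 35766 = -35764 - I*√70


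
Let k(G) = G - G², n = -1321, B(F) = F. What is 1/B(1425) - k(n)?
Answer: 2488565851/1425 ≈ 1.7464e+6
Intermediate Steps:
1/B(1425) - k(n) = 1/1425 - (-1321)*(1 - 1*(-1321)) = 1/1425 - (-1321)*(1 + 1321) = 1/1425 - (-1321)*1322 = 1/1425 - 1*(-1746362) = 1/1425 + 1746362 = 2488565851/1425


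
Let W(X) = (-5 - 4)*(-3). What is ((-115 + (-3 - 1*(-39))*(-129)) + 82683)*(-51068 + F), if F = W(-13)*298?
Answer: -3352446328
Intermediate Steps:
W(X) = 27 (W(X) = -9*(-3) = 27)
F = 8046 (F = 27*298 = 8046)
((-115 + (-3 - 1*(-39))*(-129)) + 82683)*(-51068 + F) = ((-115 + (-3 - 1*(-39))*(-129)) + 82683)*(-51068 + 8046) = ((-115 + (-3 + 39)*(-129)) + 82683)*(-43022) = ((-115 + 36*(-129)) + 82683)*(-43022) = ((-115 - 4644) + 82683)*(-43022) = (-4759 + 82683)*(-43022) = 77924*(-43022) = -3352446328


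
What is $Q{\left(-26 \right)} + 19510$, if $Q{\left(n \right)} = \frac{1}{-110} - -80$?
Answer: $\frac{2154899}{110} \approx 19590.0$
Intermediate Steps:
$Q{\left(n \right)} = \frac{8799}{110}$ ($Q{\left(n \right)} = - \frac{1}{110} + 80 = \frac{8799}{110}$)
$Q{\left(-26 \right)} + 19510 = \frac{8799}{110} + 19510 = \frac{2154899}{110}$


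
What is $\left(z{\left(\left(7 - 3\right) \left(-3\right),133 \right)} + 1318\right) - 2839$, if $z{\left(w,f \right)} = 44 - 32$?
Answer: $-1509$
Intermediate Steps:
$z{\left(w,f \right)} = 12$ ($z{\left(w,f \right)} = 44 - 32 = 12$)
$\left(z{\left(\left(7 - 3\right) \left(-3\right),133 \right)} + 1318\right) - 2839 = \left(12 + 1318\right) - 2839 = 1330 - 2839 = -1509$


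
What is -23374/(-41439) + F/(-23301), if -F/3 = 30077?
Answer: 475968887/107285571 ≈ 4.4365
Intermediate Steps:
F = -90231 (F = -3*30077 = -90231)
-23374/(-41439) + F/(-23301) = -23374/(-41439) - 90231/(-23301) = -23374*(-1/41439) - 90231*(-1/23301) = 23374/41439 + 30077/7767 = 475968887/107285571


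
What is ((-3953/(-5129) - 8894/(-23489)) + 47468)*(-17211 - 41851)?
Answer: -337766695916892562/120475081 ≈ -2.8036e+9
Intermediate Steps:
((-3953/(-5129) - 8894/(-23489)) + 47468)*(-17211 - 41851) = ((-3953*(-1/5129) - 8894*(-1/23489)) + 47468)*(-59062) = ((3953/5129 + 8894/23489) + 47468)*(-59062) = (138469343/120475081 + 47468)*(-59062) = (5718849614251/120475081)*(-59062) = -337766695916892562/120475081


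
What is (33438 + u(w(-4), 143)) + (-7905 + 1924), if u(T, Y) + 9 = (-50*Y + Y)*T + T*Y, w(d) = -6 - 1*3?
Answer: 89224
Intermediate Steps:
w(d) = -9 (w(d) = -6 - 3 = -9)
u(T, Y) = -9 - 48*T*Y (u(T, Y) = -9 + ((-50*Y + Y)*T + T*Y) = -9 + ((-49*Y)*T + T*Y) = -9 + (-49*T*Y + T*Y) = -9 - 48*T*Y)
(33438 + u(w(-4), 143)) + (-7905 + 1924) = (33438 + (-9 - 48*(-9)*143)) + (-7905 + 1924) = (33438 + (-9 + 61776)) - 5981 = (33438 + 61767) - 5981 = 95205 - 5981 = 89224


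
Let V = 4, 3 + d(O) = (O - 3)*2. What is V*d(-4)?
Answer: -68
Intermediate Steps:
d(O) = -9 + 2*O (d(O) = -3 + (O - 3)*2 = -3 + (-3 + O)*2 = -3 + (-6 + 2*O) = -9 + 2*O)
V*d(-4) = 4*(-9 + 2*(-4)) = 4*(-9 - 8) = 4*(-17) = -68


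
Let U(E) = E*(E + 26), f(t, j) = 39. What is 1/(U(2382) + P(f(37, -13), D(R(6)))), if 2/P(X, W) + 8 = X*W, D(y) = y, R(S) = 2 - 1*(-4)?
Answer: 113/648151729 ≈ 1.7434e-7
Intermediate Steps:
R(S) = 6 (R(S) = 2 + 4 = 6)
U(E) = E*(26 + E)
P(X, W) = 2/(-8 + W*X) (P(X, W) = 2/(-8 + X*W) = 2/(-8 + W*X))
1/(U(2382) + P(f(37, -13), D(R(6)))) = 1/(2382*(26 + 2382) + 2/(-8 + 6*39)) = 1/(2382*2408 + 2/(-8 + 234)) = 1/(5735856 + 2/226) = 1/(5735856 + 2*(1/226)) = 1/(5735856 + 1/113) = 1/(648151729/113) = 113/648151729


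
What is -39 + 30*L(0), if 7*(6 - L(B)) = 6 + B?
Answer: 807/7 ≈ 115.29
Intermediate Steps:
L(B) = 36/7 - B/7 (L(B) = 6 - (6 + B)/7 = 6 + (-6/7 - B/7) = 36/7 - B/7)
-39 + 30*L(0) = -39 + 30*(36/7 - 1/7*0) = -39 + 30*(36/7 + 0) = -39 + 30*(36/7) = -39 + 1080/7 = 807/7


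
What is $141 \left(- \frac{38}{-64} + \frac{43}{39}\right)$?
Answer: $\frac{99499}{416} \approx 239.18$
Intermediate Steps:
$141 \left(- \frac{38}{-64} + \frac{43}{39}\right) = 141 \left(\left(-38\right) \left(- \frac{1}{64}\right) + 43 \cdot \frac{1}{39}\right) = 141 \left(\frac{19}{32} + \frac{43}{39}\right) = 141 \cdot \frac{2117}{1248} = \frac{99499}{416}$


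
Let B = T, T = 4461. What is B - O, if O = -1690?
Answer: 6151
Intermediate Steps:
B = 4461
B - O = 4461 - 1*(-1690) = 4461 + 1690 = 6151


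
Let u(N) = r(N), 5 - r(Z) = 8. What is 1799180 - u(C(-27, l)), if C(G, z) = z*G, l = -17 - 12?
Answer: 1799183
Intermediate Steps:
l = -29
C(G, z) = G*z
r(Z) = -3 (r(Z) = 5 - 1*8 = 5 - 8 = -3)
u(N) = -3
1799180 - u(C(-27, l)) = 1799180 - 1*(-3) = 1799180 + 3 = 1799183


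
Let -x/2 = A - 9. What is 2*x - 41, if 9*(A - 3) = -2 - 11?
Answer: -101/9 ≈ -11.222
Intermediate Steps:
A = 14/9 (A = 3 + (-2 - 11)/9 = 3 + (⅑)*(-13) = 3 - 13/9 = 14/9 ≈ 1.5556)
x = 134/9 (x = -2*(14/9 - 9) = -2*(-67/9) = 134/9 ≈ 14.889)
2*x - 41 = 2*(134/9) - 41 = 268/9 - 41 = -101/9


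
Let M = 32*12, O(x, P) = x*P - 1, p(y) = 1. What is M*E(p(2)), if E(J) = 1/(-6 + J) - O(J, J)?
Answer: -384/5 ≈ -76.800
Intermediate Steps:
O(x, P) = -1 + P*x (O(x, P) = P*x - 1 = -1 + P*x)
M = 384
E(J) = 1 + 1/(-6 + J) - J² (E(J) = 1/(-6 + J) - (-1 + J*J) = 1/(-6 + J) - (-1 + J²) = 1/(-6 + J) + (1 - J²) = 1 + 1/(-6 + J) - J²)
M*E(p(2)) = 384*((-5 + 1 - 1*1³ + 6*1²)/(-6 + 1)) = 384*((-5 + 1 - 1*1 + 6*1)/(-5)) = 384*(-(-5 + 1 - 1 + 6)/5) = 384*(-⅕*1) = 384*(-⅕) = -384/5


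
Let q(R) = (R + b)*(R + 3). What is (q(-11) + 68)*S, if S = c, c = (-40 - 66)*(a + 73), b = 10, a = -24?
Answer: -394744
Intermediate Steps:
c = -5194 (c = (-40 - 66)*(-24 + 73) = -106*49 = -5194)
S = -5194
q(R) = (3 + R)*(10 + R) (q(R) = (R + 10)*(R + 3) = (10 + R)*(3 + R) = (3 + R)*(10 + R))
(q(-11) + 68)*S = ((30 + (-11)**2 + 13*(-11)) + 68)*(-5194) = ((30 + 121 - 143) + 68)*(-5194) = (8 + 68)*(-5194) = 76*(-5194) = -394744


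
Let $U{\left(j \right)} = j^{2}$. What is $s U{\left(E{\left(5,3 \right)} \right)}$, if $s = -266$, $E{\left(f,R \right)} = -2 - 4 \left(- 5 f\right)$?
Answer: $-2554664$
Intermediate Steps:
$E{\left(f,R \right)} = -2 + 20 f$
$s U{\left(E{\left(5,3 \right)} \right)} = - 266 \left(-2 + 20 \cdot 5\right)^{2} = - 266 \left(-2 + 100\right)^{2} = - 266 \cdot 98^{2} = \left(-266\right) 9604 = -2554664$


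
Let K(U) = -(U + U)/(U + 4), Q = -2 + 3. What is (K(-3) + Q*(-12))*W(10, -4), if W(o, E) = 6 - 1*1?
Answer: -30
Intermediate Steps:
Q = 1
W(o, E) = 5 (W(o, E) = 6 - 1 = 5)
K(U) = -2*U/(4 + U)
(K(-3) + Q*(-12))*W(10, -4) = (-2*(-3)/(4 - 3) + 1*(-12))*5 = (-2*(-3)/1 - 12)*5 = (-2*(-3)*1 - 12)*5 = (6 - 12)*5 = -6*5 = -30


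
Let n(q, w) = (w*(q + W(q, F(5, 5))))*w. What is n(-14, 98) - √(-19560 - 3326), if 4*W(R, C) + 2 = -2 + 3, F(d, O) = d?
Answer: -136857 - I*√22886 ≈ -1.3686e+5 - 151.28*I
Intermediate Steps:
W(R, C) = -¼ (W(R, C) = -½ + (-2 + 3)/4 = -½ + (¼)*1 = -½ + ¼ = -¼)
n(q, w) = w²*(-¼ + q) (n(q, w) = (w*(q - ¼))*w = (w*(-¼ + q))*w = w²*(-¼ + q))
n(-14, 98) - √(-19560 - 3326) = 98²*(-¼ - 14) - √(-19560 - 3326) = 9604*(-57/4) - √(-22886) = -136857 - I*√22886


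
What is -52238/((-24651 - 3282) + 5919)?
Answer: 26119/11007 ≈ 2.3729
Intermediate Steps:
-52238/((-24651 - 3282) + 5919) = -52238/(-27933 + 5919) = -52238/(-22014) = -52238*(-1/22014) = 26119/11007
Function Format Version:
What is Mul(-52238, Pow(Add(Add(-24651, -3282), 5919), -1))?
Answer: Rational(26119, 11007) ≈ 2.3729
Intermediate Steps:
Mul(-52238, Pow(Add(Add(-24651, -3282), 5919), -1)) = Mul(-52238, Pow(Add(-27933, 5919), -1)) = Mul(-52238, Pow(-22014, -1)) = Mul(-52238, Rational(-1, 22014)) = Rational(26119, 11007)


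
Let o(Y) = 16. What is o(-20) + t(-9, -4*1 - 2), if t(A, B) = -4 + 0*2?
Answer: 12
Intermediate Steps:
t(A, B) = -4 (t(A, B) = -4 + 0 = -4)
o(-20) + t(-9, -4*1 - 2) = 16 - 4 = 12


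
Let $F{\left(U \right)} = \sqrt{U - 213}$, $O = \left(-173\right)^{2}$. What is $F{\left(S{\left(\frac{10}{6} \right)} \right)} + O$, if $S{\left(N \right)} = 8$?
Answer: $29929 + i \sqrt{205} \approx 29929.0 + 14.318 i$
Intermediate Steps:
$O = 29929$
$F{\left(U \right)} = \sqrt{-213 + U}$
$F{\left(S{\left(\frac{10}{6} \right)} \right)} + O = \sqrt{-213 + 8} + 29929 = \sqrt{-205} + 29929 = i \sqrt{205} + 29929 = 29929 + i \sqrt{205}$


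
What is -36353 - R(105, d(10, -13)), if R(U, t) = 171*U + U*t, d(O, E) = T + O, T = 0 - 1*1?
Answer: -55253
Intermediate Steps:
T = -1 (T = 0 - 1 = -1)
d(O, E) = -1 + O
-36353 - R(105, d(10, -13)) = -36353 - 105*(171 + (-1 + 10)) = -36353 - 105*(171 + 9) = -36353 - 105*180 = -36353 - 1*18900 = -36353 - 18900 = -55253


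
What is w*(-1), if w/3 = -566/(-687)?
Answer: -566/229 ≈ -2.4716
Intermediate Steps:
w = 566/229 (w = 3*(-566/(-687)) = 3*(-566*(-1/687)) = 3*(566/687) = 566/229 ≈ 2.4716)
w*(-1) = (566/229)*(-1) = -566/229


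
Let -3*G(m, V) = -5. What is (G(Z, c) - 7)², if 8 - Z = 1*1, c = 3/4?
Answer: 256/9 ≈ 28.444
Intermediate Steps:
c = ¾ (c = 3*(¼) = ¾ ≈ 0.75000)
Z = 7 (Z = 8 - 1 = 7)
G(m, V) = 5/3 (G(m, V) = -⅓*(-5) = 5/3)
(G(Z, c) - 7)² = (5/3 - 7)² = (-16/3)² = 256/9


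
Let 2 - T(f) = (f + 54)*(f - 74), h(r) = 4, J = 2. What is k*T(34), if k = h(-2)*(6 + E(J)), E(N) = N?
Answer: 112704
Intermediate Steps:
T(f) = 2 - (-74 + f)*(54 + f) (T(f) = 2 - (f + 54)*(f - 74) = 2 - (54 + f)*(-74 + f) = 2 - (-74 + f)*(54 + f))
k = 32 (k = 4*(6 + 2) = 4*8 = 32)
k*T(34) = 32*(3998 - 1*34**2 + 20*34) = 32*(3998 - 1*1156 + 680) = 32*(3998 - 1156 + 680) = 32*3522 = 112704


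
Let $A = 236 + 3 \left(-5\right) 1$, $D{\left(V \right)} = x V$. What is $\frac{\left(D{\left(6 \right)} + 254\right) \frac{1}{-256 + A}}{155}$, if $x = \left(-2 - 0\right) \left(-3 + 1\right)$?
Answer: $- \frac{278}{5425} \approx -0.051244$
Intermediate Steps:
$x = 4$ ($x = \left(-2 + 0\right) \left(-2\right) = \left(-2\right) \left(-2\right) = 4$)
$D{\left(V \right)} = 4 V$
$A = 221$ ($A = 236 - 15 = 221$)
$\frac{\left(D{\left(6 \right)} + 254\right) \frac{1}{-256 + A}}{155} = \frac{\left(4 \cdot 6 + 254\right) \frac{1}{-256 + 221}}{155} = \frac{24 + 254}{-35} \cdot \frac{1}{155} = 278 \left(- \frac{1}{35}\right) \frac{1}{155} = \left(- \frac{278}{35}\right) \frac{1}{155} = - \frac{278}{5425}$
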